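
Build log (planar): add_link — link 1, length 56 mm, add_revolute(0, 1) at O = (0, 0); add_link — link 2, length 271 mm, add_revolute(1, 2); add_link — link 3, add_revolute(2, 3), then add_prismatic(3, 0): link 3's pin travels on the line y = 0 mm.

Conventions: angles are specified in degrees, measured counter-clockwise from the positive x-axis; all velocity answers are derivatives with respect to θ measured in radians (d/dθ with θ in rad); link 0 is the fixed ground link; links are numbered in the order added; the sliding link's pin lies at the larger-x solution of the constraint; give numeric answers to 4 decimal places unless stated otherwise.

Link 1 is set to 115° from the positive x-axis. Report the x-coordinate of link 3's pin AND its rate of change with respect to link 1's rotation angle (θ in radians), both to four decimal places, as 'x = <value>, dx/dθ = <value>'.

geometry: r = 56 mm, L = 271 mm, e = 0 mm
crank pin P = (r cos θ, r sin θ) = (-23.666623, 50.753236)
h = r sin θ − e = 50.753236 − 0 = 50.753236
x = r cos θ + √(L² − h²) = -23.666623 + 266.205013 = 242.538390
dx/dθ = −r sin θ − h·r cos θ/√(L² − h²) (θ in radians; h = 50.753236) = -46.241083

x = 242.5384, dx/dθ = -46.2411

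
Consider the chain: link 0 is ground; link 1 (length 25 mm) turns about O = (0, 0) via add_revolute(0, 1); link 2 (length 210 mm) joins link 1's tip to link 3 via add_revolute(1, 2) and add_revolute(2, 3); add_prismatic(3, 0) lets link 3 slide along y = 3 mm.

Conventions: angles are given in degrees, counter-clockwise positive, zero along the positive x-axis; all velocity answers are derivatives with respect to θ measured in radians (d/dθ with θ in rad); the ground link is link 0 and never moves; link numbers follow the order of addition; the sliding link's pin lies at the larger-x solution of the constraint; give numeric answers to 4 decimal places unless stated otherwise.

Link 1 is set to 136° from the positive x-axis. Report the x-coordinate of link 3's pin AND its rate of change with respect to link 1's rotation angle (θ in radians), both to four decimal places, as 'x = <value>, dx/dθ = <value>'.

geometry: r = 25 mm, L = 210 mm, e = 3 mm
crank pin P = (r cos θ, r sin θ) = (-17.983495, 17.366459)
h = r sin θ − e = 17.366459 − 3 = 14.366459
x = r cos θ + √(L² − h²) = -17.983495 + 209.508007 = 191.524512
dx/dθ = −r sin θ − h·r cos θ/√(L² − h²) (θ in radians; h = 14.366459) = -16.133288

x = 191.5245, dx/dθ = -16.1333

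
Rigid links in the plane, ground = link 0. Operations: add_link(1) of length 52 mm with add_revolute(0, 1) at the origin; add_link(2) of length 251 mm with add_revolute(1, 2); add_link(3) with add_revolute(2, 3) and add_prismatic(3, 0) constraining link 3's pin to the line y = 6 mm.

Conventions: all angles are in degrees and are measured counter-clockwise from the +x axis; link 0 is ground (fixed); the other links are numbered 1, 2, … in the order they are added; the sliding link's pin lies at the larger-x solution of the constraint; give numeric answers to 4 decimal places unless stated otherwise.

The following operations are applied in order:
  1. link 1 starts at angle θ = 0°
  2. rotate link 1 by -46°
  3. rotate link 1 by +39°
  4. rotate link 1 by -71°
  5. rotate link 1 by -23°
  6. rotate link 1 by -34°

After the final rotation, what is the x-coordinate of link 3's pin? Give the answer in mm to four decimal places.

geometry: r = 52 mm, L = 251 mm, e = 6 mm; θ starts at 0°
rotate link 1 by -46°: θ ← 0° -46° = -46°
rotate link 1 by +39°: θ ← -46° +39° = -7°
rotate link 1 by -71°: θ ← -7° -71° = -78°
rotate link 1 by -23°: θ ← -78° -23° = -101°
rotate link 1 by -34°: θ ← -101° -34° = -135°
crank pin P = (r cos θ, r sin θ) = (-36.769553, -36.769553)
h = r sin θ − e = -36.769553 − 6 = -42.769553
x = r cos θ + √(L² − h²) = -36.769553 + 247.329265 = 210.559712

210.5597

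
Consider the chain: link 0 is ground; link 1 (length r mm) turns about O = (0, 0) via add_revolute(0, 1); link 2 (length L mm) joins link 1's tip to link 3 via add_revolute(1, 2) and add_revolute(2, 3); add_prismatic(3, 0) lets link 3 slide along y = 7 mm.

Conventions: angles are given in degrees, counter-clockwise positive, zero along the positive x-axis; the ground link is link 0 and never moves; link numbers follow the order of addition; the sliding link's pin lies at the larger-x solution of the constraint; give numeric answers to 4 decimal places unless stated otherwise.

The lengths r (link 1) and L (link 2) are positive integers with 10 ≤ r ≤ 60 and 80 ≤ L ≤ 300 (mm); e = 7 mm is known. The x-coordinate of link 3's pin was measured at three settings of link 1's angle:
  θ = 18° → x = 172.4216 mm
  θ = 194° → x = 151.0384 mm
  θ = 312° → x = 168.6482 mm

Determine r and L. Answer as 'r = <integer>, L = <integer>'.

constraint per measurement: (x − r cos θ)² + (r sin θ − e)² = L²
subtracting the θ₁ and θ₂ equations cancels the r² and L² terms:
r = (x₁² − x₂²) / (2[(x₁cos θ₁ + e sin θ₁) − (x₂cos θ₂ + e sin θ₂)]) = 11.0000 → r = 11
L² = (x₁ − r cos θ₁)² + (r sin θ₁ − e)² = 26244.0004 → L = 162.0000 → L = 162
check at θ₃=312°: x = 168.6482 (printed 168.6482) ✓

r = 11, L = 162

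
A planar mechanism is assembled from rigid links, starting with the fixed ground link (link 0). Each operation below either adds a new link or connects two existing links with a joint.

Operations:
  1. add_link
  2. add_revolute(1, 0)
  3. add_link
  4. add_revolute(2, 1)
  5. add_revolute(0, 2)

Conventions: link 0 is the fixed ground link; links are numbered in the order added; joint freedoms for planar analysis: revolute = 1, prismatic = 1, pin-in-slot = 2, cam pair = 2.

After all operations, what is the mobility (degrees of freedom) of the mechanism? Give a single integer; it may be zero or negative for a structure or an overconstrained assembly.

L=1 J1=0 J2=0
add link → L=2 J1=0 J2=0
R@1,0 dof=1 J1 → L=2 J1=1 J2=0
add link → L=3 J1=1 J2=0
R@2,1 dof=1 J1 → L=3 J1=2 J2=0
R@0,2 dof=1 J1 → L=3 J1=3 J2=0
M=3(L−1)−2J1−J2=3·2−2·3−0=0

M = 0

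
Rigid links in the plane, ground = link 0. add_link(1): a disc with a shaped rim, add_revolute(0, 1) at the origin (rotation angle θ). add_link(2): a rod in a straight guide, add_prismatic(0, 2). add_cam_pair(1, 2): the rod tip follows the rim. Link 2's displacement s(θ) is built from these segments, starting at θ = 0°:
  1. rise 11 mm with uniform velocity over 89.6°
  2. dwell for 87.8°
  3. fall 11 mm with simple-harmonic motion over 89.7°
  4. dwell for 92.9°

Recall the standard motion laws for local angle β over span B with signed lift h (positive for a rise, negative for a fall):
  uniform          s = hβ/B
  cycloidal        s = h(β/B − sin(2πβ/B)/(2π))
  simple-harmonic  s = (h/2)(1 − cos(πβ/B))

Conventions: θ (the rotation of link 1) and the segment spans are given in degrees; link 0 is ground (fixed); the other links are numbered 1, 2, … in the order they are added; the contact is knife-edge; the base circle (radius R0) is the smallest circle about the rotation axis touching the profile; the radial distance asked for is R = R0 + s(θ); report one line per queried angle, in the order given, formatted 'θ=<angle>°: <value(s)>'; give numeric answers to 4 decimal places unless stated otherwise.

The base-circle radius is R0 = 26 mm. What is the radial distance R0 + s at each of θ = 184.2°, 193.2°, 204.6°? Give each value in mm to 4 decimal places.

segment 1 (0° to 89.6°, uniform, h = 11) is passed completely: s = 0.0000 + (11) = 11.0000
segment 2 (89.6° to 177.4°, dwell): s unchanged at 11.0000
θ = 184.2° falls in segment 3 (177.4° to 267.1°, simple-harmonic, h = -11): β = 184.2 − 177.4 = 6.8°, B = 89.7°; Δs = -11/2·(1 − cos(π·0.0758)) = -0.1552; s = 11.0000 − 0.1552 = 10.8448
θ = 193.2° falls in segment 3 (177.4° to 267.1°, simple-harmonic, h = -11): β = 193.2 − 177.4 = 15.8°, B = 89.7°; Δs = -11/2·(1 − cos(π·0.1761)) = -0.8208; s = 11.0000 − 0.8208 = 10.1792
θ = 204.6° falls in segment 3 (177.4° to 267.1°, simple-harmonic, h = -11): β = 204.6 − 177.4 = 27.2°, B = 89.7°; Δs = -11/2·(1 − cos(π·0.3032)) = -2.3125; s = 11.0000 − 2.3125 = 8.6875
θ=184.2°: R = R0 + s = 26 + 10.8448 = 36.8448
θ=193.2°: R = R0 + s = 26 + 10.1792 = 36.1792
θ=204.6°: R = R0 + s = 26 + 8.6875 = 34.6875

θ=184.2°: 36.8448
θ=193.2°: 36.1792
θ=204.6°: 34.6875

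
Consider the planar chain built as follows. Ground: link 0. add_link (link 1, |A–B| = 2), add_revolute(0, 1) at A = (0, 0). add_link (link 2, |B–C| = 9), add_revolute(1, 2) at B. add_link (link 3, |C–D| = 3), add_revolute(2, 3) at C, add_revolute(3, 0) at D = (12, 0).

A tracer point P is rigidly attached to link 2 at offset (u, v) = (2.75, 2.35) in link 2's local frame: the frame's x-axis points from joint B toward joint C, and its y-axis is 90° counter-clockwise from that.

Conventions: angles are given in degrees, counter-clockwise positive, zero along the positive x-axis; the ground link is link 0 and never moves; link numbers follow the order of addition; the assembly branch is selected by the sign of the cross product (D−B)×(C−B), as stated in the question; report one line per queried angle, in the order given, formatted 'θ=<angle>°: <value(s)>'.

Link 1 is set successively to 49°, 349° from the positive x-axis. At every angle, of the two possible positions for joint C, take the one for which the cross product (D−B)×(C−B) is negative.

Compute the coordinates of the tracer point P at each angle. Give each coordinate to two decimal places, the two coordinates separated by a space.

A=(0,0), D=(12.00,0)
θ=49°: B = A + 2.00·(cos49°, sin49°) = (1.3121, 1.5094)
θ=49°: |BD| = 10.7939
θ=49°: circle(B,9.00) ∩ circle(D,3.00): a=8.7322, h=2.1792
θ=49°:   candidates: C₊=(10.2632,2.4462) cross=23.523; C₋=(9.6537,-1.8695) cross=-23.523
θ=49°:   branch - wants cross < 0 → take C=(9.6537,-1.8695) (cross=-23.523)
θ=49°: ex = (C−B)/|BC| = (0.9268,-0.3754); ey = (0.3754,0.9268)
θ=49°: P = B + 2.75·ex + 2.35·ey = (4.7432,2.6551)
θ=349°: B = A + 2.00·(cos349°, sin349°) = (1.9633, -0.3816)
θ=349°: |BD| = 10.0440
θ=349°: circle(B,9.00) ∩ circle(D,3.00): a=8.6062, h=2.6330
θ=349°:   candidates: C₊=(10.4632,2.5765) cross=26.446; C₋=(10.6633,-2.6858) cross=-26.446
θ=349°:   branch - wants cross < 0 → take C=(10.6633,-2.6858) (cross=-26.446)
θ=349°: ex = (C−B)/|BC| = (0.9667,-0.2560); ey = (0.2560,0.9667)
θ=349°: P = B + 2.75·ex + 2.35·ey = (5.2232,1.1860)

θ=49°: 4.74 2.66
θ=349°: 5.22 1.19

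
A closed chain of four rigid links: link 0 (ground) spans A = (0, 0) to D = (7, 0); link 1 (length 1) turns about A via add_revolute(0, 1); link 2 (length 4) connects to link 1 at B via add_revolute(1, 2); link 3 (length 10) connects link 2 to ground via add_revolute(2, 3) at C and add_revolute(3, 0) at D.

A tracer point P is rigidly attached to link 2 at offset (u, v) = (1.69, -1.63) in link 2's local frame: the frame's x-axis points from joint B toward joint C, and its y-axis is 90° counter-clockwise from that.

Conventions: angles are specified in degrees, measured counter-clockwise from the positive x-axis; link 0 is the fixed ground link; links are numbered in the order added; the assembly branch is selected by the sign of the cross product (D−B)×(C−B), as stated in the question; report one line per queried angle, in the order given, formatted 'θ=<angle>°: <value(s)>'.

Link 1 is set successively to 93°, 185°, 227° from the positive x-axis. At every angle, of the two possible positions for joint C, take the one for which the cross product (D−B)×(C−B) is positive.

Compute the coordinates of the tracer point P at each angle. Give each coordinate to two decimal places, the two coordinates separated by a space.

A=(0,0), D=(7.00,0)
θ=93°: B = A + 1.00·(cos93°, sin93°) = (-0.0523, 0.9986)
θ=93°: |BD| = 7.1227
θ=93°: circle(B,4.00) ∩ circle(D,10.00): a=-2.3353, h=3.2475
θ=93°:   candidates: C₊=(-1.9093,4.5415) cross=23.131; C₋=(-2.8199,-1.8894) cross=-23.131
θ=93°:   branch + wants cross > 0 → take C=(-1.9093,4.5415) (cross=23.131)
θ=93°: ex = (C−B)/|BC| = (-0.4642,0.8857); ey = (-0.8857,-0.4642)
θ=93°: P = B + 1.69·ex + -1.63·ey = (0.6068,3.2522)
θ=185°: B = A + 1.00·(cos185°, sin185°) = (-0.9962, -0.0872)
θ=185°: |BD| = 7.9967
θ=185°: circle(B,4.00) ∩ circle(D,10.00): a=-1.2539, h=3.7984
θ=185°:   candidates: C₊=(-2.2914,3.6974) cross=30.375; C₋=(-2.2086,-3.8990) cross=-30.375
θ=185°:   branch + wants cross > 0 → take C=(-2.2914,3.6974) (cross=30.375)
θ=185°: ex = (C−B)/|BC| = (-0.3238,0.9461); ey = (-0.9461,-0.3238)
θ=185°: P = B + 1.69·ex + -1.63·ey = (-0.0012,2.0396)
θ=227°: B = A + 1.00·(cos227°, sin227°) = (-0.6820, -0.7314)
θ=227°: |BD| = 7.7167
θ=227°: circle(B,4.00) ∩ circle(D,10.00): a=-1.5844, h=3.6729
θ=227°:   candidates: C₊=(-2.6073,2.7748) cross=28.342; C₋=(-1.9111,-4.5378) cross=-28.342
θ=227°:   branch + wants cross > 0 → take C=(-2.6073,2.7748) (cross=28.342)
θ=227°: ex = (C−B)/|BC| = (-0.4813,0.8765); ey = (-0.8765,-0.4813)
θ=227°: P = B + 1.69·ex + -1.63·ey = (-0.0667,1.5346)

θ=93°: 0.61 3.25
θ=185°: -0.00 2.04
θ=227°: -0.07 1.53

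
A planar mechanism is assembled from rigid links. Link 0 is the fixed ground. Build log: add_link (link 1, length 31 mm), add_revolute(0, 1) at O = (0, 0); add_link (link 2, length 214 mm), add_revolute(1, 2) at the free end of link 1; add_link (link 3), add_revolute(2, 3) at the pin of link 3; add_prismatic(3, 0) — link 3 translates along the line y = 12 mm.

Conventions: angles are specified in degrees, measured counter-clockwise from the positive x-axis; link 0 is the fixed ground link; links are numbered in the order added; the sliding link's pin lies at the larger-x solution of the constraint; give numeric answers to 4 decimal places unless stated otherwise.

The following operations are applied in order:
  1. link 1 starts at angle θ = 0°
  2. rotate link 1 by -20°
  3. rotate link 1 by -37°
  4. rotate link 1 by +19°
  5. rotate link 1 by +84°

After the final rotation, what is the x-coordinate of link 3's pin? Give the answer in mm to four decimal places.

geometry: r = 31 mm, L = 214 mm, e = 12 mm; θ starts at 0°
rotate link 1 by -20°: θ ← 0° -20° = -20°
rotate link 1 by -37°: θ ← -20° -37° = -57°
rotate link 1 by +19°: θ ← -57° +19° = -38°
rotate link 1 by +84°: θ ← -38° +84° = 46°
crank pin P = (r cos θ, r sin θ) = (21.534409, 22.299534)
h = r sin θ − e = 22.299534 − 12 = 10.299534
x = r cos θ + √(L² − h²) = 21.534409 + 213.752005 = 235.286414

235.2864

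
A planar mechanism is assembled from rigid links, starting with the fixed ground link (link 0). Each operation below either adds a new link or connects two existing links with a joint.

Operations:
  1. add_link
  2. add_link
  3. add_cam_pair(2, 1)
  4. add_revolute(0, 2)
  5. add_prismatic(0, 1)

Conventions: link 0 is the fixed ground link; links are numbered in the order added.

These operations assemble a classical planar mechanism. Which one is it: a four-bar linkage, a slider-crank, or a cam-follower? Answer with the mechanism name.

links: 3 (incl. ground); joints: 1 revolute, 1 prismatic, 1 higher (cam) pair, forming one closed loop
3 links, revolute + prismatic + higher pair in one loop → cam-follower

cam-follower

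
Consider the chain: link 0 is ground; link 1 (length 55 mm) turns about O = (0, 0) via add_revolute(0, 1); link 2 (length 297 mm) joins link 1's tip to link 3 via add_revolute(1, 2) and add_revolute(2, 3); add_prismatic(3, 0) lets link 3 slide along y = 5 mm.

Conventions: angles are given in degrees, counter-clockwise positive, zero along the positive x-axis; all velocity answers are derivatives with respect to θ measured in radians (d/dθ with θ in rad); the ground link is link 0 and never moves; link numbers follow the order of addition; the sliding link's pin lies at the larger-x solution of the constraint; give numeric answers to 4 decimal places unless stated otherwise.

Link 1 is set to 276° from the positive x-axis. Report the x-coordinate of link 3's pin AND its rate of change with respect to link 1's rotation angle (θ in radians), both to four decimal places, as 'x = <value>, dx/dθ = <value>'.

geometry: r = 55 mm, L = 297 mm, e = 5 mm
crank pin P = (r cos θ, r sin θ) = (5.749065, -54.698704)
h = r sin θ − e = -54.698704 − 5 = -59.698704
x = r cos θ + √(L² − h²) = 5.749065 + 290.938249 = 296.687314
dx/dθ = −r sin θ − h·r cos θ/√(L² − h²) (θ in radians; h = -59.698704) = 55.878376

x = 296.6873, dx/dθ = 55.8784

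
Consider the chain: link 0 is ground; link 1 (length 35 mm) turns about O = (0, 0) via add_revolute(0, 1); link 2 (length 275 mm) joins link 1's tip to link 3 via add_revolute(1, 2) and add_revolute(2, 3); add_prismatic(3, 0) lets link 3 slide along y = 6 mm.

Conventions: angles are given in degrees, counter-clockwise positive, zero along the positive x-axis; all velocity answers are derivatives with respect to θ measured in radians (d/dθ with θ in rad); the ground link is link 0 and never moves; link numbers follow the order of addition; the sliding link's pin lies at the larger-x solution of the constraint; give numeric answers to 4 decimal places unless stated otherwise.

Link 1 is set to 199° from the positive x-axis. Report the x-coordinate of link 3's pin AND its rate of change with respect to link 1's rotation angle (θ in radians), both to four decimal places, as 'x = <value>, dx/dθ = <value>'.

geometry: r = 35 mm, L = 275 mm, e = 6 mm
crank pin P = (r cos θ, r sin θ) = (-33.093150, -11.394885)
h = r sin θ − e = -11.394885 − 6 = -17.394885
x = r cos θ + √(L² − h²) = -33.093150 + 274.449299 = 241.356149
dx/dθ = −r sin θ − h·r cos θ/√(L² − h²) (θ in radians; h = -17.394885) = 9.297407

x = 241.3561, dx/dθ = 9.2974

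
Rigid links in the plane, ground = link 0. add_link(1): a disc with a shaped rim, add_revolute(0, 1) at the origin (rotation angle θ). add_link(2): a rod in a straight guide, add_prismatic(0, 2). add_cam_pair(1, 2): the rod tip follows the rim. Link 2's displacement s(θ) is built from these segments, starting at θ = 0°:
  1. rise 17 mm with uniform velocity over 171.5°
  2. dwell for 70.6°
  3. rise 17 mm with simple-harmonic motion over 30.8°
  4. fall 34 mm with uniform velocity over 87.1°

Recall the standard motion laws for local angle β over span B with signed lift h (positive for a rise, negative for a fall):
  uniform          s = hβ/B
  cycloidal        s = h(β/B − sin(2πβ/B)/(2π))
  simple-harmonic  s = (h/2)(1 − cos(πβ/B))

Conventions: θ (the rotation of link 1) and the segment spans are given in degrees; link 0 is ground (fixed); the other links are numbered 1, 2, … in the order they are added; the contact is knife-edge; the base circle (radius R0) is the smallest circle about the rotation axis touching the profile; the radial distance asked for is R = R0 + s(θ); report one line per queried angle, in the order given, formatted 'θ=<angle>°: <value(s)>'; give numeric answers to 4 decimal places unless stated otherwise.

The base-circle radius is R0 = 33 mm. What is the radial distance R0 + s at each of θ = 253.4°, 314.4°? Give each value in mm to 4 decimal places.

segment 1 (0° to 171.5°, uniform, h = 17) is passed completely: s = 0.0000 + (17) = 17.0000
segment 2 (171.5° to 242.1°, dwell): s unchanged at 17.0000
θ = 253.4° falls in segment 3 (242.1° to 272.9°, simple-harmonic, h = 17): β = 253.4 − 242.1 = 11.3°, B = 30.8°; Δs = 17/2·(1 − cos(π·0.3669)) = 5.0480; s = 17.0000 + 5.0480 = 22.0480
segment 3 (242.1° to 272.9°, simple-harmonic, h = 17) is passed completely: s = 17.0000 + (17) = 34.0000
θ = 314.4° falls in segment 4 (272.9° to 360°, uniform, h = -34): β = 314.4 − 272.9 = 41.5°, B = 87.1°; Δs = -34·41.5/87.1 = -16.1998; s = 34.0000 − 16.1998 = 17.8002
θ=253.4°: R = R0 + s = 33 + 22.0480 = 55.0480
θ=314.4°: R = R0 + s = 33 + 17.8002 = 50.8002

θ=253.4°: 55.0480
θ=314.4°: 50.8002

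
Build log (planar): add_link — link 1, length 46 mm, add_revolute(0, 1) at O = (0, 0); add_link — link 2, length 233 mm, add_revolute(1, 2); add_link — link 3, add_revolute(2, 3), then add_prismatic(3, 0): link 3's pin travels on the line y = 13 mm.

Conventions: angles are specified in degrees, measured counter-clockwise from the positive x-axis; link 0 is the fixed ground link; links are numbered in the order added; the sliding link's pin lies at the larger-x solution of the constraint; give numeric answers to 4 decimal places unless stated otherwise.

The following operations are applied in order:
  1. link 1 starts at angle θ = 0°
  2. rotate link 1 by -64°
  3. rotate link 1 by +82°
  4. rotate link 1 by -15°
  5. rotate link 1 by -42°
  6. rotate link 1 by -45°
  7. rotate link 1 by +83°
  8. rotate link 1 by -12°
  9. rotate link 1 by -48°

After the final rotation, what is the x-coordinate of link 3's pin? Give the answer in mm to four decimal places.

geometry: r = 46 mm, L = 233 mm, e = 13 mm; θ starts at 0°
rotate link 1 by -64°: θ ← 0° -64° = -64°
rotate link 1 by +82°: θ ← -64° +82° = 18°
rotate link 1 by -15°: θ ← 18° -15° = 3°
rotate link 1 by -42°: θ ← 3° -42° = -39°
rotate link 1 by -45°: θ ← -39° -45° = -84°
rotate link 1 by +83°: θ ← -84° +83° = -1°
rotate link 1 by -12°: θ ← -1° -12° = -13°
rotate link 1 by -48°: θ ← -13° -48° = -61°
crank pin P = (r cos θ, r sin θ) = (22.301243, -40.232507)
h = r sin θ − e = -40.232507 − 13 = -53.232507
x = r cos θ + √(L² − h²) = 22.301243 + 226.837608 = 249.138850

249.1389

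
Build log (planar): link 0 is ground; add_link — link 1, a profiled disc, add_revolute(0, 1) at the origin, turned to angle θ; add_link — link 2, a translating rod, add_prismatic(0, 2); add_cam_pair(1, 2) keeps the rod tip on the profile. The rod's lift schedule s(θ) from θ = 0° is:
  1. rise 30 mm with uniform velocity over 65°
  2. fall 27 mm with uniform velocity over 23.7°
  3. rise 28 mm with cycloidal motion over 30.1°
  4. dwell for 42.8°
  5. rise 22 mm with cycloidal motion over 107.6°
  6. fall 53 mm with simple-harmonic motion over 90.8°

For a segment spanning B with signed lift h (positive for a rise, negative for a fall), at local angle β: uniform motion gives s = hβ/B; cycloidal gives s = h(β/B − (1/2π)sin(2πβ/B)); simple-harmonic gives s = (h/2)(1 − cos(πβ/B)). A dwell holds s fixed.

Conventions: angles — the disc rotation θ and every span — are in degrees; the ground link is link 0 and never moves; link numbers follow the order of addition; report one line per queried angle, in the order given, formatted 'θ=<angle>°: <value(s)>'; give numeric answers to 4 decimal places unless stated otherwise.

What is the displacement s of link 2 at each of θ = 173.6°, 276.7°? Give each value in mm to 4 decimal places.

seg 1 [0°–65°] uniform, h=30: full span → s += 30 → s = 30.0000
seg 2 [65°–88.7°] uniform, h=-27: full span → s += -27 → s = 3.0000
seg 3 [88.7°–118.8°] cycloidal, h=28: full span → s += 28 → s = 31.0000
seg 4 [118.8°–161.6°] dwell: s stays 31.0000
seg 5 [161.6°–269.2°] cycloidal, h=22: θ=173.6° here. β=12, B=107.6. 22·(0.1115 − sin(2π·0.1115)/(2π)) = 0.1959 → s = 31.1959
seg 5 [161.6°–269.2°] cycloidal, h=22: full span → s += 22 → s = 53.0000
seg 6 [269.2°–360°] simple-harmonic, h=-53: θ=276.7° here. β=7.5, B=90.8. -53/2·(1 − cos(π·0.0826)) = -0.8872 → s = 52.1128

θ=173.6°: 31.1959
θ=276.7°: 52.1128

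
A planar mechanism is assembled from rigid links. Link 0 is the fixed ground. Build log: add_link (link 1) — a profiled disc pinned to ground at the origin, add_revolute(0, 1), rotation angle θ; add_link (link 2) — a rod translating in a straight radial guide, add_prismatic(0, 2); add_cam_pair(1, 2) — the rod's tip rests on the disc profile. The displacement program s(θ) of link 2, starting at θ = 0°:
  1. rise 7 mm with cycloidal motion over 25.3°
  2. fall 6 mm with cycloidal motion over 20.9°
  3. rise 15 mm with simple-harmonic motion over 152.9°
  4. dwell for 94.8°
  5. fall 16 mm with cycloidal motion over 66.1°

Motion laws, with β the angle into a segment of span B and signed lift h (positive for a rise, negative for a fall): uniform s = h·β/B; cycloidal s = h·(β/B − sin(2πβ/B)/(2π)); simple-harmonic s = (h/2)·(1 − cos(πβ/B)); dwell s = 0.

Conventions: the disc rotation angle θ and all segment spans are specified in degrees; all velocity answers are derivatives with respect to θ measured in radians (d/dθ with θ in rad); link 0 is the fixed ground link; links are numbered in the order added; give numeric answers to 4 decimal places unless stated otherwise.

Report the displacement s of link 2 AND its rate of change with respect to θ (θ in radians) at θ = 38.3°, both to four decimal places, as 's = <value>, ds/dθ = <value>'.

seg 1 [0°–25.3°] cycloidal, h=7: full span → s += 7 → s = 7.0000
seg 2 [25.3°–46.2°] cycloidal, h=-6: θ=38.3° here. β=13, B=20.9. -6·(0.6220 − sin(2π·0.6220)/(2π)) = -4.3945 → s = 2.6055
velocity in seg [25.3°–46.2°] (cycloidal), θ in radians: β = 13° = 0.2269 rad, B = 20.9° = 0.3648 rad; ds/dθ = (h/B)(1 − cos(2πβ/B)) = ((-6)/0.3648)(1 − cos(2π·0.6220)) = -28.295901 mm/rad

s = 2.6055, ds/dθ = -28.2959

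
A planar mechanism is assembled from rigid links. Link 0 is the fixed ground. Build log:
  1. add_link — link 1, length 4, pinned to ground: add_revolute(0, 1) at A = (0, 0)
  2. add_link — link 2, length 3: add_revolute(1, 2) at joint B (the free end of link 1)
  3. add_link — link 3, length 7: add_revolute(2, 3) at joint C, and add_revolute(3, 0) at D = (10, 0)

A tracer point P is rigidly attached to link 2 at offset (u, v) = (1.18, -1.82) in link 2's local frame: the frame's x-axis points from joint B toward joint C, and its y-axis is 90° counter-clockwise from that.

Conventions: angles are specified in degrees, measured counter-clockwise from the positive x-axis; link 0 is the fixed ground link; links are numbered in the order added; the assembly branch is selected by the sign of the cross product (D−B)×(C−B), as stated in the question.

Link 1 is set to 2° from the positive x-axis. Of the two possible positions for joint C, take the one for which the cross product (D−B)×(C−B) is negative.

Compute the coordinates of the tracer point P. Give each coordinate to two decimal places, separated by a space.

A=(0,0), D=(10.00,0)
B = A + 4.00·(cos2°, sin2°) = (3.9976, 0.1396)
|BD| = 6.0041
circle(B,3.00) ∩ circle(D,7.00): a=-0.3290, h=2.9819
  candidates: C₊=(3.7379,3.1283) cross=17.904; C₋=(3.5993,-2.8338) cross=-17.904
  branch - wants cross < 0 → take C=(3.5993,-2.8338) (cross=-17.904)
ex = (C−B)/|BC| = (-0.1328,-0.9911); ey = (0.9911,-0.1328)
P = B + 1.18·ex + -1.82·ey = (2.0370,-0.7883)

2.04 -0.79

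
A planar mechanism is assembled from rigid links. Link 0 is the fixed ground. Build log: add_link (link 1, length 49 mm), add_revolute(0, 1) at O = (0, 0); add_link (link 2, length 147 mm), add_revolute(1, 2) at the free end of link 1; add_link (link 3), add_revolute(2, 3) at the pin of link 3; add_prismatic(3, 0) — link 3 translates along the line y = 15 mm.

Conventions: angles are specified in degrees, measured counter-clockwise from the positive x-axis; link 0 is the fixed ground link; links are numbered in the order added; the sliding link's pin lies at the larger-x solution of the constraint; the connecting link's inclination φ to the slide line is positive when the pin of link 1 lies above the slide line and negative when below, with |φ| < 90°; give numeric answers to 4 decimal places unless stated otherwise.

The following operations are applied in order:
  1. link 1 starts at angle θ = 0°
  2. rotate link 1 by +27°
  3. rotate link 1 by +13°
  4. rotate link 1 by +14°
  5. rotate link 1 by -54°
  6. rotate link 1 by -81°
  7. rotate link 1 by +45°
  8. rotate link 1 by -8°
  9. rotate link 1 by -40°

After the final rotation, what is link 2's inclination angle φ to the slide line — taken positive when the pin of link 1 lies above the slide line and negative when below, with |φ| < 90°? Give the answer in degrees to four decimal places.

geometry: r = 49 mm, L = 147 mm, e = 15 mm; θ starts at 0°
rotate link 1 by +27°: θ ← 0° +27° = 27°
rotate link 1 by +13°: θ ← 27° +13° = 40°
rotate link 1 by +14°: θ ← 40° +14° = 54°
rotate link 1 by -54°: θ ← 54° -54° = 0°
rotate link 1 by -81°: θ ← 0° -81° = -81°
rotate link 1 by +45°: θ ← -81° +45° = -36°
rotate link 1 by -8°: θ ← -36° -8° = -44°
rotate link 1 by -40°: θ ← -44° -40° = -84°
h = r sin θ − e = -48.731573 − 15 = -63.731573
sin φ = h / L = -63.731573 / 147 = -0.43354811
φ = arcsin(-0.43354811) = -25.692944°

-25.6929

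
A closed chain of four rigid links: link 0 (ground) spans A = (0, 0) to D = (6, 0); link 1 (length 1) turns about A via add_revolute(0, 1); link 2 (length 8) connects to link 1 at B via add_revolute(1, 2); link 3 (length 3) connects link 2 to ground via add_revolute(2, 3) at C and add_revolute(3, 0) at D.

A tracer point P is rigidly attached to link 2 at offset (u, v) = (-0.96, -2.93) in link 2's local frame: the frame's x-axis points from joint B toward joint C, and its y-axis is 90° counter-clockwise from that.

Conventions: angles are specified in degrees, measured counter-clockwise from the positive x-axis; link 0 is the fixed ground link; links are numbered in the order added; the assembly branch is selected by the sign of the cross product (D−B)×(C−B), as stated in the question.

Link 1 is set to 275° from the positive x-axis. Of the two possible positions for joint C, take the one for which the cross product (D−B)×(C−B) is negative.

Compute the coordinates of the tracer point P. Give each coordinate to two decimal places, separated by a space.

A=(0,0), D=(6.00,0)
B = A + 1.00·(cos275°, sin275°) = (0.0872, -0.9962)
|BD| = 5.9962
circle(B,8.00) ∩ circle(D,3.00): a=7.5843, h=2.5451
  candidates: C₊=(7.1433,2.7736) cross=15.261; C₋=(7.9889,-2.2459) cross=-15.261
  branch - wants cross < 0 → take C=(7.9889,-2.2459) (cross=-15.261)
ex = (C−B)/|BC| = (0.9877,-0.1562); ey = (0.1562,0.9877)
P = B + -0.96·ex + -2.93·ey = (-1.3188,-3.7403)

-1.32 -3.74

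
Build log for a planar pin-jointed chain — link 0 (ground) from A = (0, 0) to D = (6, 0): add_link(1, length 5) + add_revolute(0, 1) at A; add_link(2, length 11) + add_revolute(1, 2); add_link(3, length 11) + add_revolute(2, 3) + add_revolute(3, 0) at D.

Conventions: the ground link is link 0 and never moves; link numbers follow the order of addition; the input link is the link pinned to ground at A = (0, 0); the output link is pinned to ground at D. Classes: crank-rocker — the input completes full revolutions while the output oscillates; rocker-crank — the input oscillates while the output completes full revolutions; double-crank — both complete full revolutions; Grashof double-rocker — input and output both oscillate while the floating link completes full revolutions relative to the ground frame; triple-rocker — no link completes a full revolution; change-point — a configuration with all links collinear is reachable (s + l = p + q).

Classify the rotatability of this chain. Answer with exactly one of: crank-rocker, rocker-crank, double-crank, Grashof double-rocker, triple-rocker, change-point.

lengths: ground=6, input=5, coupler=11, output=11
sorted: s=5 (shortest), l=11 (longest), p+q=17
s + l = 16 vs p + q = 17
s + l < p + q (Grashof) with shortest = input link → crank-rocker

crank-rocker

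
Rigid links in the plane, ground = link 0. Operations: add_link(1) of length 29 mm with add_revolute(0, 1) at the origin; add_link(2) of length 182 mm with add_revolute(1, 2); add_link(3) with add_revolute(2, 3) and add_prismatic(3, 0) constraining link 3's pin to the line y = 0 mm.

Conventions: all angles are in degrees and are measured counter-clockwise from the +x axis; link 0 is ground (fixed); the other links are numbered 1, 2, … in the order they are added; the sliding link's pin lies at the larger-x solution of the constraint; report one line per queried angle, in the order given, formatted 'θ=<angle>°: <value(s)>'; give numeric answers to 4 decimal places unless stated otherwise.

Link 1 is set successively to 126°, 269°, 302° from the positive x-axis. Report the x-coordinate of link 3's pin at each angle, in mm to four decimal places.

geometry: r = 29 mm, L = 182 mm, e = 0 mm
θ=126°: crank pin P = (r cos θ, r sin θ) = (-17.045772, 23.461493)
θ=126°: h = r sin θ − e = 23.461493 − 0 = 23.461493
θ=126°: x = r cos θ + √(L² − h²) = -17.045772 + 180.481463 = 163.435690
θ=269°: crank pin P = (r cos θ, r sin θ) = (-0.506120, -28.995583)
θ=269°: h = r sin θ − e = -28.995583 − 0 = -28.995583
θ=269°: x = r cos θ + √(L² − h²) = -0.506120 + 179.675419 = 179.169299
θ=302°: crank pin P = (r cos θ, r sin θ) = (15.367659, -24.593395)
θ=302°: h = r sin θ − e = -24.593395 − 0 = -24.593395
θ=302°: x = r cos θ + √(L² − h²) = 15.367659 + 180.330710 = 195.698369

θ=126°: 163.4357
θ=269°: 179.1693
θ=302°: 195.6984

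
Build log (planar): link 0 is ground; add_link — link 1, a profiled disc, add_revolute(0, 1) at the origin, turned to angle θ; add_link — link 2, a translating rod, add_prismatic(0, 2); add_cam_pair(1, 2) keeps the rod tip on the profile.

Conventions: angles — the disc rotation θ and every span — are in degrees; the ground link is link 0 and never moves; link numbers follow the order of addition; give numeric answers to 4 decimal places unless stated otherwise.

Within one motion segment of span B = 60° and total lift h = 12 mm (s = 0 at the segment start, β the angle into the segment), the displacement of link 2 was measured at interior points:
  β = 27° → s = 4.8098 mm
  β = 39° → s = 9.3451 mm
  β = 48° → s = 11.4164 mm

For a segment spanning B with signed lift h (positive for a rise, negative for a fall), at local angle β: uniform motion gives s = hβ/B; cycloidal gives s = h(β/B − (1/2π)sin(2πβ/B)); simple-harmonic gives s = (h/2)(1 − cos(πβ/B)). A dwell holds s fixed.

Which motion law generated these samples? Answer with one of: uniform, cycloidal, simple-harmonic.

candidates at β/B = r: uniform s = h·r (linear in β); cycloidal s = h·(r − sin(2πr)/(2π)); simple-harmonic s = (h/2)(1 − cos(πr))
β=27°: printed 4.8098 | uniform 5.4000, cycloidal 4.8098, simple-harmonic 5.0614
β=39°: printed 9.3451 | uniform 7.8000, cycloidal 9.3451, simple-harmonic 8.7239
β=48°: printed 11.4164 | uniform 9.6000, cycloidal 11.4164, simple-harmonic 10.8541
only one law matches every sample → cycloidal

cycloidal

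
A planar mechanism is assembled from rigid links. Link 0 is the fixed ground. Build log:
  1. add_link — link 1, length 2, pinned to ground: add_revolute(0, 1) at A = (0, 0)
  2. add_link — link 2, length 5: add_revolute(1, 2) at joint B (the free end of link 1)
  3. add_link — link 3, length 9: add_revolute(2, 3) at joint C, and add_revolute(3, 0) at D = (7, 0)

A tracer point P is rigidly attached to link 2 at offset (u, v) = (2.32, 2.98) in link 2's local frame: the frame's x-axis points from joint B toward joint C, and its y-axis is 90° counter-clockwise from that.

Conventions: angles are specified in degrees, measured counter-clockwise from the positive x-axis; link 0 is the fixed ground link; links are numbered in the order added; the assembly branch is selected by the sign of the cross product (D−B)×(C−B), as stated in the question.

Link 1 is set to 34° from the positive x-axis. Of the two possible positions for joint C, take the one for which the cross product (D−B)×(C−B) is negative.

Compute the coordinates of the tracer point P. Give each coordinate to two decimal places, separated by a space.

A=(0,0), D=(7.00,0)
B = A + 2.00·(cos34°, sin34°) = (1.6581, 1.1184)
|BD| = 5.4577
circle(B,5.00) ∩ circle(D,9.00): a=-2.4015, h=4.3855
  candidates: C₊=(0.2063,5.9030) cross=23.935; C₋=(-1.5911,-2.6820) cross=-23.935
  branch - wants cross < 0 → take C=(-1.5911,-2.6820) (cross=-23.935)
ex = (C−B)/|BC| = (-0.6498,-0.7601); ey = (0.7601,-0.6498)
P = B + 2.32·ex + 2.98·ey = (2.4155,-2.5815)

2.42 -2.58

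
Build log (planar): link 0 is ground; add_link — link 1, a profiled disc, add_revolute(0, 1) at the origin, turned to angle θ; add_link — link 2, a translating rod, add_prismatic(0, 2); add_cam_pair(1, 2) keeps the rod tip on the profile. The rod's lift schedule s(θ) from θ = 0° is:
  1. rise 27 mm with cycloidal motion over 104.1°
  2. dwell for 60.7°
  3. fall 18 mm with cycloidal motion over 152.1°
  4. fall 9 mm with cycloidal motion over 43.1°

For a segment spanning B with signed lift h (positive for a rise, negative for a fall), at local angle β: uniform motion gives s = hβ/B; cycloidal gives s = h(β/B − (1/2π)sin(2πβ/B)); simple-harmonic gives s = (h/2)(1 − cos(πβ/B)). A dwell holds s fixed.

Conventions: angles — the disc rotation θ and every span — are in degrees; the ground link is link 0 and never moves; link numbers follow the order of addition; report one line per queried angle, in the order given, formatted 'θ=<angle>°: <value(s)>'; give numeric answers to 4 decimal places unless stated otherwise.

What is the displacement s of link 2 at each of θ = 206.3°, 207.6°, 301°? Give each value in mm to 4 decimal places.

seg 1 [0°–104.1°] cycloidal, h=27: full span → s += 27 → s = 27.0000
seg 2 [104.1°–164.8°] dwell: s stays 27.0000
seg 3 [164.8°–316.9°] cycloidal, h=-18: θ=206.3° here. β=41.5, B=152.1. -18·(0.2728 − sin(2π·0.2728)/(2π)) = -2.0759 → s = 24.9241
seg 3 [164.8°–316.9°] cycloidal, h=-18: θ=207.6° here. β=42.8, B=152.1. -18·(0.2814 − sin(2π·0.2814)/(2π)) = -2.2559 → s = 24.7441
seg 3 [164.8°–316.9°] cycloidal, h=-18: θ=301° here. β=136.2, B=152.1. -18·(0.8955 − sin(2π·0.8955)/(2π)) = -17.8676 → s = 9.1324

θ=206.3°: 24.9241
θ=207.6°: 24.7441
θ=301°: 9.1324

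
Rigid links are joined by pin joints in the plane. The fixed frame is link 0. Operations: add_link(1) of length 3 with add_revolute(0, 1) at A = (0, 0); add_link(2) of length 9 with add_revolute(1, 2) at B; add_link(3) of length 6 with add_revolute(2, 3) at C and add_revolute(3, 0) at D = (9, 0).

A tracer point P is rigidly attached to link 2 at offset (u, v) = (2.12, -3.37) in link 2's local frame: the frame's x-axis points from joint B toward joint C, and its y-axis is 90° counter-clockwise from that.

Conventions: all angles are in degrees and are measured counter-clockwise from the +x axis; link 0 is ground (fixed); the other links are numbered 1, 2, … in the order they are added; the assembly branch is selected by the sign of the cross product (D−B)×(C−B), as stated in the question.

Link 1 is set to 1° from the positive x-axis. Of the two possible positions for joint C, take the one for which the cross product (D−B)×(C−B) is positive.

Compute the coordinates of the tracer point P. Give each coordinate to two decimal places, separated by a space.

A=(0,0), D=(9.00,0)
B = A + 3.00·(cos1°, sin1°) = (2.9995, 0.0524)
|BD| = 6.0007
circle(B,9.00) ∩ circle(D,6.00): a=6.7499, h=5.9530
  candidates: C₊=(9.8011,5.9463) cross=35.722; C₋=(9.6973,-5.9593) cross=-35.722
  branch + wants cross > 0 → take C=(9.8011,5.9463) (cross=35.722)
ex = (C−B)/|BC| = (0.7557,0.6549); ey = (-0.6549,0.7557)
P = B + 2.12·ex + -3.37·ey = (6.8086,-1.1061)

6.81 -1.11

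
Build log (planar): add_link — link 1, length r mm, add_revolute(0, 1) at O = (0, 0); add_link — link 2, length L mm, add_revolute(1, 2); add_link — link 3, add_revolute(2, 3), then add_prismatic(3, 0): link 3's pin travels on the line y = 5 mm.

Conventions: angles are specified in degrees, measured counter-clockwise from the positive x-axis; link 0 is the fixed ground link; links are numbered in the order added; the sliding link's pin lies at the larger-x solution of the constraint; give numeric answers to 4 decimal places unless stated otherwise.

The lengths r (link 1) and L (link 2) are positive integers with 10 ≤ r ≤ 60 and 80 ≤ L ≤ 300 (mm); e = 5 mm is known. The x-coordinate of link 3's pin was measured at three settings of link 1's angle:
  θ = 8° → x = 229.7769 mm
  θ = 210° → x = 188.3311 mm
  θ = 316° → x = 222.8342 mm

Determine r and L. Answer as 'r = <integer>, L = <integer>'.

constraint per measurement: (x − r cos θ)² + (r sin θ − e)² = L²
subtracting the θ₁ and θ₂ equations cancels the r² and L² terms:
r = (x₁² − x₂²) / (2[(x₁cos θ₁ + e sin θ₁) − (x₂cos θ₂ + e sin θ₂)]) = 22.0000 → r = 22
L² = (x₁ − r cos θ₁)² + (r sin θ₁ − e)² = 43264.0137 → L = 208.0000 → L = 208
check at θ₃=316°: x = 222.8342 (printed 222.8342) ✓

r = 22, L = 208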